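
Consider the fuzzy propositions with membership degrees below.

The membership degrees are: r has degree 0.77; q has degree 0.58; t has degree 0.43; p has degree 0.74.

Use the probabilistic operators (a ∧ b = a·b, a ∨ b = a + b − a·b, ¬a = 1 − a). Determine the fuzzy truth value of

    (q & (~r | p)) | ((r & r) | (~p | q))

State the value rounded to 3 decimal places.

~r = 1 − 0.7700 = 0.2300
~r | p = a + b − a·b on (0.2300, 0.7400) = 0.7998
q & (~r | p) = a·b on (0.5800, 0.7998) = 0.4639
r & r = a·b on (0.7700, 0.7700) = 0.5929
~p = 1 − 0.7400 = 0.2600
~p | q = a + b − a·b on (0.2600, 0.5800) = 0.6892
(r & r) | (~p | q) = a + b − a·b on (0.5929, 0.6892) = 0.8735
(q & (~r | p)) | ((r & r) | (~p | q)) = a + b − a·b on (0.4639, 0.8735) = 0.9322

0.932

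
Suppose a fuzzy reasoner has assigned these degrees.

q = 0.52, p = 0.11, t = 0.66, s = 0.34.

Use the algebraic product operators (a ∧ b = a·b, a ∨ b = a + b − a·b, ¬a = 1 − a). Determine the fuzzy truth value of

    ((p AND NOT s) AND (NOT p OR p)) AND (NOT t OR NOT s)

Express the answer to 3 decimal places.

0.051

NOT s = 1 − 0.3400 = 0.6600
p AND NOT s = a·b on (0.1100, 0.6600) = 0.0726
NOT p = 1 − 0.1100 = 0.8900
NOT p OR p = a + b − a·b on (0.8900, 0.1100) = 0.9021
(p AND NOT s) AND (NOT p OR p) = a·b on (0.0726, 0.9021) = 0.0655
NOT t = 1 − 0.6600 = 0.3400
NOT s = 1 − 0.3400 = 0.6600
NOT t OR NOT s = a + b − a·b on (0.3400, 0.6600) = 0.7756
((p AND NOT s) AND (NOT p OR p)) AND (NOT t OR NOT s) = a·b on (0.0655, 0.7756) = 0.0508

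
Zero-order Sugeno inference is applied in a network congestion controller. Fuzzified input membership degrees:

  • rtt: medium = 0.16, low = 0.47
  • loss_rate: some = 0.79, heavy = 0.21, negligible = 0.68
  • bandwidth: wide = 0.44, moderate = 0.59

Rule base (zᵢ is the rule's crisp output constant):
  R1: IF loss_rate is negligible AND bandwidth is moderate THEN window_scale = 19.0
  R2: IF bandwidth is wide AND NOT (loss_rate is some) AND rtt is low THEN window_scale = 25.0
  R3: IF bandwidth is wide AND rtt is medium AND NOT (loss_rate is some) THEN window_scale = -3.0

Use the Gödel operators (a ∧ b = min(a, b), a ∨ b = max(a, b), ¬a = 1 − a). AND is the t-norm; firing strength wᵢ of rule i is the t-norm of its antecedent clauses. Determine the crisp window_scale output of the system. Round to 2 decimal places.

R1 (z=19.0): negligible=0.68, moderate=0.59; AND[min(a, b)] → w = 0.59
R2 (z=25.0): wide=0.44, ¬some=1−0.79=0.21, low=0.47; AND[min(a, b)] → w = 0.21
R3 (z=-3.0): wide=0.44, medium=0.16, ¬some=1−0.79=0.21; AND[min(a, b)] → w = 0.16
Weighted average = (0.59·19.0 + 0.21·25.0 + 0.16·-3.0) / (0.59 + 0.21 + 0.16)
  = 15.9800 / 0.9600 = 16.65

16.65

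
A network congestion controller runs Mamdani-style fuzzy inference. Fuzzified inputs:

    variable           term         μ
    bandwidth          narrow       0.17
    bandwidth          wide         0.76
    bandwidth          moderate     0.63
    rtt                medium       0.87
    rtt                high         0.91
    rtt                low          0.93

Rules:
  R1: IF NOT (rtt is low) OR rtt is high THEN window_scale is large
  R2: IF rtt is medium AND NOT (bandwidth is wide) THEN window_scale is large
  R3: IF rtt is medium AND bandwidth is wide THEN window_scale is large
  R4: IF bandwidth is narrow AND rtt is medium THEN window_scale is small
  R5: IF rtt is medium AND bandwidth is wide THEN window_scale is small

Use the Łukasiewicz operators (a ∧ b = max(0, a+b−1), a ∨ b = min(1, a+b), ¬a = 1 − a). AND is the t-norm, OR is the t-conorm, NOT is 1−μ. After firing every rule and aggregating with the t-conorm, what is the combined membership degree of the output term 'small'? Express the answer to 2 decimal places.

0.67

R1: ¬low=1−0.93=0.07, high=0.91; OR[min(1, a+b)] → w = 0.98
R2: medium=0.87, ¬wide=1−0.76=0.24; AND[max(0, a+b−1)] → w = 0.11
R3: medium=0.87, wide=0.76; AND[max(0, a+b−1)] → w = 0.63
R4: narrow=0.17, medium=0.87; AND[max(0, a+b−1)] → w = 0.04
R5: medium=0.87, wide=0.76; AND[max(0, a+b−1)] → w = 0.63
Rules with consequent 'small': {R4, R5} → strengths 0.04, 0.63
Aggregate via t-conorm [min(1, a+b)]: 0.67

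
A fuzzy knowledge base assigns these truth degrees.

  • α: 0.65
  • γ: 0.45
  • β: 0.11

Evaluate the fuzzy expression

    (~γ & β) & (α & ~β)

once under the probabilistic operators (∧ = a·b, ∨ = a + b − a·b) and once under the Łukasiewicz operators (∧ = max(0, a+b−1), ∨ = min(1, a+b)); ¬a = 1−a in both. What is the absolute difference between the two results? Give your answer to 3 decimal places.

0.035

Under probabilistic:
  ~γ = 1 − 0.4500 = 0.5500
  ~γ & β = a·b on (0.5500, 0.1100) = 0.0605
  ~β = 1 − 0.1100 = 0.8900
  α & ~β = a·b on (0.6500, 0.8900) = 0.5785
  (~γ & β) & (α & ~β) = a·b on (0.0605, 0.5785) = 0.0350
  → value = 0.0350
Under Łukasiewicz:
  ~γ = 1 − 0.45 = 0.55
  ~γ & β = max(0, a+b−1) on (0.55, 0.11) = 0.00
  ~β = 1 − 0.11 = 0.89
  α & ~β = max(0, a+b−1) on (0.65, 0.89) = 0.54
  (~γ & β) & (α & ~β) = max(0, a+b−1) on (0.00, 0.54) = 0.00
  → value = 0.0000
|0.0350 − 0.0000| = 0.035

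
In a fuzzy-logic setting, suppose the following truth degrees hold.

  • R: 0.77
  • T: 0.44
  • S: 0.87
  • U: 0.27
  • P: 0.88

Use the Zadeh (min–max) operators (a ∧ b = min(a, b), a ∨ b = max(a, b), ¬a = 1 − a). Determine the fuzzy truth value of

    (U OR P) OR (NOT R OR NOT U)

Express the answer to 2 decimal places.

0.88

U OR P = max(a, b) on (0.27, 0.88) = 0.88
NOT R = 1 − 0.77 = 0.23
NOT U = 1 − 0.27 = 0.73
NOT R OR NOT U = max(a, b) on (0.23, 0.73) = 0.73
(U OR P) OR (NOT R OR NOT U) = max(a, b) on (0.88, 0.73) = 0.88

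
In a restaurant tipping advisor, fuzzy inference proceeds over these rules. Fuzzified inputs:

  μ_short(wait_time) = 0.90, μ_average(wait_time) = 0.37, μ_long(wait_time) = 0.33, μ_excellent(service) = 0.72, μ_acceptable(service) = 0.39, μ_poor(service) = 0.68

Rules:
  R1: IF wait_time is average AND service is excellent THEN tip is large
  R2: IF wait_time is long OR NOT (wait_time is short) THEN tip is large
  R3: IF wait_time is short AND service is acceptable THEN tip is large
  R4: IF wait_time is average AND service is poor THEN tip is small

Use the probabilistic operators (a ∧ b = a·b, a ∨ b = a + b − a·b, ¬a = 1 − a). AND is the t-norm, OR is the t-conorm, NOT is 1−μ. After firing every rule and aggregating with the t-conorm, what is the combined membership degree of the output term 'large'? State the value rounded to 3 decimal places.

0.713

R1: average=0.37, excellent=0.72; AND[a·b] → w = 0.2664
R2: long=0.33, ¬short=1−0.90=0.10; OR[a + b − a·b] → w = 0.3970
R3: short=0.90, acceptable=0.39; AND[a·b] → w = 0.3510
R4: average=0.37, poor=0.68; AND[a·b] → w = 0.2516
Rules with consequent 'large': {R1, R2, R3} → strengths 0.2664, 0.3970, 0.3510
Aggregate via t-conorm [a + b − a·b]: 0.7129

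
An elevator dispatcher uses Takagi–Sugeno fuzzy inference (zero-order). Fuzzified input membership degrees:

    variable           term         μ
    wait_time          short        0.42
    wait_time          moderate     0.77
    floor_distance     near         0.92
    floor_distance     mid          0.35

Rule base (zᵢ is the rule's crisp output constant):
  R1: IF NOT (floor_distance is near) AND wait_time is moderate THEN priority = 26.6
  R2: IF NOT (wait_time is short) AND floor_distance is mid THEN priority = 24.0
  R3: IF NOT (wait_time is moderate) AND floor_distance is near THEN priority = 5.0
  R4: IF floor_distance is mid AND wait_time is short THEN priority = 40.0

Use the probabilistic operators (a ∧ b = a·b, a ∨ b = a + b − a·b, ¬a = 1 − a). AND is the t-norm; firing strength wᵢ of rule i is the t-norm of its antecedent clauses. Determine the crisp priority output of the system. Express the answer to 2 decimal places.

R1 (z=26.6): ¬near=1−0.92=0.08, moderate=0.77; AND[a·b] → w = 0.0616
R2 (z=24.0): ¬short=1−0.42=0.58, mid=0.35; AND[a·b] → w = 0.2030
R3 (z=5.0): ¬moderate=1−0.77=0.23, near=0.92; AND[a·b] → w = 0.2116
R4 (z=40.0): mid=0.35, short=0.42; AND[a·b] → w = 0.1470
Weighted average = (0.0616·26.6 + 0.2030·24.0 + 0.2116·5.0 + 0.1470·40.0) / (0.0616 + 0.2030 + 0.2116 + 0.1470)
  = 13.4486 / 0.6232 = 21.58

21.58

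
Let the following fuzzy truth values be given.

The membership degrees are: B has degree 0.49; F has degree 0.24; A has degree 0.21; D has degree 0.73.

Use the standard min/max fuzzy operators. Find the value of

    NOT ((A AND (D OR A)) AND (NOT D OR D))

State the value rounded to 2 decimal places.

0.79

D OR A = max(a, b) on (0.73, 0.21) = 0.73
A AND (D OR A) = min(a, b) on (0.21, 0.73) = 0.21
NOT D = 1 − 0.73 = 0.27
NOT D OR D = max(a, b) on (0.27, 0.73) = 0.73
(A AND (D OR A)) AND (NOT D OR D) = min(a, b) on (0.21, 0.73) = 0.21
NOT ((A AND (D OR A)) AND (NOT D OR D)) = 1 − 0.21 = 0.79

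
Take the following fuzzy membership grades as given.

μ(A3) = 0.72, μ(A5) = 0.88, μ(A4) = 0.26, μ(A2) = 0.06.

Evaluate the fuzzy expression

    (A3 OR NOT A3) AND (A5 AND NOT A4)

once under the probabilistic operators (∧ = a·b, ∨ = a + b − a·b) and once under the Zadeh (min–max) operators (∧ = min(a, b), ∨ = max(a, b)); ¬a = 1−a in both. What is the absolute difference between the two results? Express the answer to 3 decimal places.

0.200

Under probabilistic:
  NOT A3 = 1 − 0.7200 = 0.2800
  A3 OR NOT A3 = a + b − a·b on (0.7200, 0.2800) = 0.7984
  NOT A4 = 1 − 0.2600 = 0.7400
  A5 AND NOT A4 = a·b on (0.8800, 0.7400) = 0.6512
  (A3 OR NOT A3) AND (A5 AND NOT A4) = a·b on (0.7984, 0.6512) = 0.5199
  → value = 0.5199
Under Zadeh (min–max):
  NOT A3 = 1 − 0.72 = 0.28
  A3 OR NOT A3 = max(a, b) on (0.72, 0.28) = 0.72
  NOT A4 = 1 − 0.26 = 0.74
  A5 AND NOT A4 = min(a, b) on (0.88, 0.74) = 0.74
  (A3 OR NOT A3) AND (A5 AND NOT A4) = min(a, b) on (0.72, 0.74) = 0.72
  → value = 0.7200
|0.5199 − 0.7200| = 0.200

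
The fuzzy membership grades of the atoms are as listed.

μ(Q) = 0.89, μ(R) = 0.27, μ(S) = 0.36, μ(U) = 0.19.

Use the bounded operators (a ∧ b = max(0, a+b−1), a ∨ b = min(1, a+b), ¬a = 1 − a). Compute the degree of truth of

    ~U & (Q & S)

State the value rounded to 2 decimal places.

0.06

~U = 1 − 0.19 = 0.81
Q & S = max(0, a+b−1) on (0.89, 0.36) = 0.25
~U & (Q & S) = max(0, a+b−1) on (0.81, 0.25) = 0.06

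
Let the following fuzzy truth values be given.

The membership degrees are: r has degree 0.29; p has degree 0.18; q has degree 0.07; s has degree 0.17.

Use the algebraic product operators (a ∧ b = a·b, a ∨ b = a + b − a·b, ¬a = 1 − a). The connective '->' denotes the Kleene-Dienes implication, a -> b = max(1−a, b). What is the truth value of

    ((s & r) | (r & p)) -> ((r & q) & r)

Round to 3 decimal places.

s & r = a·b on (0.1700, 0.2900) = 0.0493
r & p = a·b on (0.2900, 0.1800) = 0.0522
(s & r) | (r & p) = a + b − a·b on (0.0493, 0.0522) = 0.0989
r & q = a·b on (0.2900, 0.0700) = 0.0203
(r & q) & r = a·b on (0.0203, 0.2900) = 0.0059
((s & r) | (r & p)) -> ((r & q) & r)  [Kleene-Dienes: max(1−a, b)] with a=0.0989, b=0.0059 → 0.9011

0.901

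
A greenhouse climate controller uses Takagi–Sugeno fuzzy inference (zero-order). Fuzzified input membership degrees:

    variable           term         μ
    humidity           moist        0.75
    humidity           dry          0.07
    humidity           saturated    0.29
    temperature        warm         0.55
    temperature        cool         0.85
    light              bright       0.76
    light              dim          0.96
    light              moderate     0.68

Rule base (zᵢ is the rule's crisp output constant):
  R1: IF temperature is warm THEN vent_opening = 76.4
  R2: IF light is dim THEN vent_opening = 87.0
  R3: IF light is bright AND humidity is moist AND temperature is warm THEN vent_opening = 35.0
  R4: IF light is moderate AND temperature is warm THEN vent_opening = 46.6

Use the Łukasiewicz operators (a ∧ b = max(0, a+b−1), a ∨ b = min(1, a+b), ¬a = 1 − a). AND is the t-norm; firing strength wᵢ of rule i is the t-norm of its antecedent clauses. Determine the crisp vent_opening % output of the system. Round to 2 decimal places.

R1 (z=76.4): warm=0.55 → w = 0.55
R2 (z=87.0): dim=0.96 → w = 0.96
R3 (z=35.0): bright=0.76, moist=0.75, warm=0.55; AND[max(0, a+b−1)] → w = 0.06
R4 (z=46.6): moderate=0.68, warm=0.55; AND[max(0, a+b−1)] → w = 0.23
Weighted average = (0.55·76.4 + 0.96·87.0 + 0.06·35.0 + 0.23·46.6) / (0.55 + 0.96 + 0.06 + 0.23)
  = 138.3580 / 1.8000 = 76.87

76.87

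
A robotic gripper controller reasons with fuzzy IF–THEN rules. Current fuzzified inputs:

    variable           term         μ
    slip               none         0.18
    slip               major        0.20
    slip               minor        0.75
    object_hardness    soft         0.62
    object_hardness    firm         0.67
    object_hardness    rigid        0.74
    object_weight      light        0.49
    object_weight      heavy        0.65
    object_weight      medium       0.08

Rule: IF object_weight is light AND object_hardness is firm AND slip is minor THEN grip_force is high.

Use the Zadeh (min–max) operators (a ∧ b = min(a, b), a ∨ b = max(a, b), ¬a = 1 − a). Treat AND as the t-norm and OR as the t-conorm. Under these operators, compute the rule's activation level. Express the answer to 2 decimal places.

firing strength: light=0.49, firm=0.67, minor=0.75; AND[min(a, b)] → w = 0.49

0.49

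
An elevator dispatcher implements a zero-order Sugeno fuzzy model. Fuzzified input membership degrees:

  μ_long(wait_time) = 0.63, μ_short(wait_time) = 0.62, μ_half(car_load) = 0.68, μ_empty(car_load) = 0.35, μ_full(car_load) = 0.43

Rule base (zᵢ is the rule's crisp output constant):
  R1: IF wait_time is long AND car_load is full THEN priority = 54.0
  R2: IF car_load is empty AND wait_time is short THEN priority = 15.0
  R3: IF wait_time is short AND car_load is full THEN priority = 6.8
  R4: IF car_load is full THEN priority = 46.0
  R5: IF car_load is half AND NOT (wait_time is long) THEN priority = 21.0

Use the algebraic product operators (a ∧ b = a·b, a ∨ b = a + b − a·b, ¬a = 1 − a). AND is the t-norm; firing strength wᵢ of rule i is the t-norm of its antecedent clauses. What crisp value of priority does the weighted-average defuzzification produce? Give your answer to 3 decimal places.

R1 (z=54.0): long=0.63, full=0.43; AND[a·b] → w = 0.2709
R2 (z=15.0): empty=0.35, short=0.62; AND[a·b] → w = 0.2170
R3 (z=6.8): short=0.62, full=0.43; AND[a·b] → w = 0.2666
R4 (z=46.0): full=0.43 → w = 0.4300
R5 (z=21.0): half=0.68, ¬long=1−0.63=0.37; AND[a·b] → w = 0.2516
Weighted average = (0.2709·54.0 + 0.2170·15.0 + 0.2666·6.8 + 0.4300·46.0 + 0.2516·21.0) / (0.2709 + 0.2170 + 0.2666 + 0.4300 + 0.2516)
  = 44.7601 / 1.4361 = 31.168

31.168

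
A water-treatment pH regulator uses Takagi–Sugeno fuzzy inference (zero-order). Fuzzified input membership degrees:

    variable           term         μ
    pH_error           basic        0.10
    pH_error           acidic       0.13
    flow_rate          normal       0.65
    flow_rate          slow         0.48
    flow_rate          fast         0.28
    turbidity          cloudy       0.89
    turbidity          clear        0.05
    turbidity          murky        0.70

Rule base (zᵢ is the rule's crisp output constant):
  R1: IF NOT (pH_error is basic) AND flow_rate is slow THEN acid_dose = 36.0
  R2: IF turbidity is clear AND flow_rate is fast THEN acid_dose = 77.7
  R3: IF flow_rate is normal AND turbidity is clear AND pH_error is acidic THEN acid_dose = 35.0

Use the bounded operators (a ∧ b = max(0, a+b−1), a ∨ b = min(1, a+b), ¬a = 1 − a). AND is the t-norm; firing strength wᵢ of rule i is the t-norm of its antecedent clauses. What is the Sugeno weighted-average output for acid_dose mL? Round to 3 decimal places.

36.000

R1 (z=36.0): ¬basic=1−0.10=0.90, slow=0.48; AND[max(0, a+b−1)] → w = 0.38
R2 (z=77.7): clear=0.05, fast=0.28; AND[max(0, a+b−1)] → w = 0.00
R3 (z=35.0): normal=0.65, clear=0.05, acidic=0.13; AND[max(0, a+b−1)] → w = 0.00
Weighted average = (0.38·36.0 + 0.00·77.7 + 0.00·35.0) / (0.38 + 0.00 + 0.00)
  = 13.6800 / 0.3800 = 36.000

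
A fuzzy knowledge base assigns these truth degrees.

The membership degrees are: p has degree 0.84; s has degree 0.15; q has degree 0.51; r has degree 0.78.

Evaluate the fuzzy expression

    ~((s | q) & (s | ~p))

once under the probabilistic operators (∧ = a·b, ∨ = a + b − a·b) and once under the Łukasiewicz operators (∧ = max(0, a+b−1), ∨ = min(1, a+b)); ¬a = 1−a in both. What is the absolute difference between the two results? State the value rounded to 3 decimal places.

0.167

Under probabilistic:
  s | q = a + b − a·b on (0.1500, 0.5100) = 0.5835
  ~p = 1 − 0.8400 = 0.1600
  s | ~p = a + b − a·b on (0.1500, 0.1600) = 0.2860
  (s | q) & (s | ~p) = a·b on (0.5835, 0.2860) = 0.1669
  ~((s | q) & (s | ~p)) = 1 − 0.1669 = 0.8331
  → value = 0.8331
Under Łukasiewicz:
  s | q = min(1, a+b) on (0.15, 0.51) = 0.66
  ~p = 1 − 0.84 = 0.16
  s | ~p = min(1, a+b) on (0.15, 0.16) = 0.31
  (s | q) & (s | ~p) = max(0, a+b−1) on (0.66, 0.31) = 0.00
  ~((s | q) & (s | ~p)) = 1 − 0.00 = 1.00
  → value = 1.0000
|0.8331 − 1.0000| = 0.167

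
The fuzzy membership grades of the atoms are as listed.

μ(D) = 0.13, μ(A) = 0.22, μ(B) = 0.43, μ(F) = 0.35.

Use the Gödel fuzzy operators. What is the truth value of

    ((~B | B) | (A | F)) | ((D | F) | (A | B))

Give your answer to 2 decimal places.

0.57

~B = 1 − 0.43 = 0.57
~B | B = max(a, b) on (0.57, 0.43) = 0.57
A | F = max(a, b) on (0.22, 0.35) = 0.35
(~B | B) | (A | F) = max(a, b) on (0.57, 0.35) = 0.57
D | F = max(a, b) on (0.13, 0.35) = 0.35
A | B = max(a, b) on (0.22, 0.43) = 0.43
(D | F) | (A | B) = max(a, b) on (0.35, 0.43) = 0.43
((~B | B) | (A | F)) | ((D | F) | (A | B)) = max(a, b) on (0.57, 0.43) = 0.57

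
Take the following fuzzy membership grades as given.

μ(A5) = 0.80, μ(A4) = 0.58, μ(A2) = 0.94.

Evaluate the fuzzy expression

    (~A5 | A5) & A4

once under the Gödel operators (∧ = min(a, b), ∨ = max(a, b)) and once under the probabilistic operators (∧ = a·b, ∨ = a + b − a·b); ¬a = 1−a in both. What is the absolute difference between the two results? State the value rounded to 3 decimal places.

0.093

Under Gödel:
  ~A5 = 1 − 0.80 = 0.20
  ~A5 | A5 = max(a, b) on (0.20, 0.80) = 0.80
  (~A5 | A5) & A4 = min(a, b) on (0.80, 0.58) = 0.58
  → value = 0.5800
Under probabilistic:
  ~A5 = 1 − 0.8000 = 0.2000
  ~A5 | A5 = a + b − a·b on (0.2000, 0.8000) = 0.8400
  (~A5 | A5) & A4 = a·b on (0.8400, 0.5800) = 0.4872
  → value = 0.4872
|0.5800 − 0.4872| = 0.093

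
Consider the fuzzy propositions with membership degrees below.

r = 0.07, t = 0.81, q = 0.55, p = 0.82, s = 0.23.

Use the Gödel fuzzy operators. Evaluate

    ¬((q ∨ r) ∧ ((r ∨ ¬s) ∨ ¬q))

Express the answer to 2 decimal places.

0.45

q ∨ r = max(a, b) on (0.55, 0.07) = 0.55
¬s = 1 − 0.23 = 0.77
r ∨ ¬s = max(a, b) on (0.07, 0.77) = 0.77
¬q = 1 − 0.55 = 0.45
(r ∨ ¬s) ∨ ¬q = max(a, b) on (0.77, 0.45) = 0.77
(q ∨ r) ∧ ((r ∨ ¬s) ∨ ¬q) = min(a, b) on (0.55, 0.77) = 0.55
¬((q ∨ r) ∧ ((r ∨ ¬s) ∨ ¬q)) = 1 − 0.55 = 0.45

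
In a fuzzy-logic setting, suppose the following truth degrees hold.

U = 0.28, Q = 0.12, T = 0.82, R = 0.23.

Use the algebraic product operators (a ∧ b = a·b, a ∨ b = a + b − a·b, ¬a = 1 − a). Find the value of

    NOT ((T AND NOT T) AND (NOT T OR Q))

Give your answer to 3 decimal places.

0.959

NOT T = 1 − 0.8200 = 0.1800
T AND NOT T = a·b on (0.8200, 0.1800) = 0.1476
NOT T = 1 − 0.8200 = 0.1800
NOT T OR Q = a + b − a·b on (0.1800, 0.1200) = 0.2784
(T AND NOT T) AND (NOT T OR Q) = a·b on (0.1476, 0.2784) = 0.0411
NOT ((T AND NOT T) AND (NOT T OR Q)) = 1 − 0.0411 = 0.9589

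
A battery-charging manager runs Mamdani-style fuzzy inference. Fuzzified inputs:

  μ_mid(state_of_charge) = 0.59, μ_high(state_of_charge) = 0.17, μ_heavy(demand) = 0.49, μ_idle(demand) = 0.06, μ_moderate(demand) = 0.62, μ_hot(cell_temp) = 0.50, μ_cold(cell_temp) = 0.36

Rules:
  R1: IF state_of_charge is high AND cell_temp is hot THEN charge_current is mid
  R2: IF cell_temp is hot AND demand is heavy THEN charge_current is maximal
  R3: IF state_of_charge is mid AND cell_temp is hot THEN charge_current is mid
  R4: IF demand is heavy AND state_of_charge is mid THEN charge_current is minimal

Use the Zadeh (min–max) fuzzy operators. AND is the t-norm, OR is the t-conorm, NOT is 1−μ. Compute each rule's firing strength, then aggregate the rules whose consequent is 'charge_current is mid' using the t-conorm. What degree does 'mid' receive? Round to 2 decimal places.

0.50

R1: high=0.17, hot=0.50; AND[min(a, b)] → w = 0.17
R2: hot=0.50, heavy=0.49; AND[min(a, b)] → w = 0.49
R3: mid=0.59, hot=0.50; AND[min(a, b)] → w = 0.50
R4: heavy=0.49, mid=0.59; AND[min(a, b)] → w = 0.49
Rules with consequent 'mid': {R1, R3} → strengths 0.17, 0.50
Aggregate via t-conorm [max(a, b)]: 0.50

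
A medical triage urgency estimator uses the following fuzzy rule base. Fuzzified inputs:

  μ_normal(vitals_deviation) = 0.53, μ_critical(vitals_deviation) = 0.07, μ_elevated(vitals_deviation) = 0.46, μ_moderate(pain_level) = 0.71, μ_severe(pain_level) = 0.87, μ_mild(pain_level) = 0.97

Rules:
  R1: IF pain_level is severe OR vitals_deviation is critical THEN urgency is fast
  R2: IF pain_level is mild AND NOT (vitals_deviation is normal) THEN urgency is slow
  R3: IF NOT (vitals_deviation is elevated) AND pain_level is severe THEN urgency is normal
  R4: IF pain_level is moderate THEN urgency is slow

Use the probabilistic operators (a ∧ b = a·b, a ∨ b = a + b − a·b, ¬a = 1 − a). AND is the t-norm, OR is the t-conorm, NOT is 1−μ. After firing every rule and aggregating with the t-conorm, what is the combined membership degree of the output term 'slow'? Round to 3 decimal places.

0.842

R1: severe=0.87, critical=0.07; OR[a + b − a·b] → w = 0.8791
R2: mild=0.97, ¬normal=1−0.53=0.47; AND[a·b] → w = 0.4559
R3: ¬elevated=1−0.46=0.54, severe=0.87; AND[a·b] → w = 0.4698
R4: moderate=0.71 → w = 0.7100
Rules with consequent 'slow': {R2, R4} → strengths 0.4559, 0.7100
Aggregate via t-conorm [a + b − a·b]: 0.8422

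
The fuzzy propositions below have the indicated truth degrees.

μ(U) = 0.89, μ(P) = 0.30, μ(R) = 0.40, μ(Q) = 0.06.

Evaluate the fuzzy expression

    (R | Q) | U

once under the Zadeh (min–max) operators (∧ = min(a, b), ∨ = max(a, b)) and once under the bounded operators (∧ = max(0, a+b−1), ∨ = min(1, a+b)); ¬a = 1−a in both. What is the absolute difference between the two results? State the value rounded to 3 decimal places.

0.110

Under Zadeh (min–max):
  R | Q = max(a, b) on (0.40, 0.06) = 0.40
  (R | Q) | U = max(a, b) on (0.40, 0.89) = 0.89
  → value = 0.8900
Under bounded:
  R | Q = min(1, a+b) on (0.40, 0.06) = 0.46
  (R | Q) | U = min(1, a+b) on (0.46, 0.89) = 1.00
  → value = 1.0000
|0.8900 − 1.0000| = 0.110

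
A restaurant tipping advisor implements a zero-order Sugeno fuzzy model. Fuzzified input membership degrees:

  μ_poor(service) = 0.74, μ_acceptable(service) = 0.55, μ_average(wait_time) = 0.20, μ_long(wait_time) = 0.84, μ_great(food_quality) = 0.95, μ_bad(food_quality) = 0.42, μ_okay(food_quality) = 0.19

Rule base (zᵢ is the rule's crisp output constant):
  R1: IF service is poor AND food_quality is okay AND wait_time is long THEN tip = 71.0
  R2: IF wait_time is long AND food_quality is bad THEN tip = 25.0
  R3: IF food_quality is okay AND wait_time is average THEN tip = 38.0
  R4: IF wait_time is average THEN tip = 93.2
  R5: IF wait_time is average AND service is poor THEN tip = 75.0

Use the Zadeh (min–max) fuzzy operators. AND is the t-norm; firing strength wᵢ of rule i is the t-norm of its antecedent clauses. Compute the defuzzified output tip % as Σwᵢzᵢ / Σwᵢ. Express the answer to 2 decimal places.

54.04

R1 (z=71.0): poor=0.74, okay=0.19, long=0.84; AND[min(a, b)] → w = 0.19
R2 (z=25.0): long=0.84, bad=0.42; AND[min(a, b)] → w = 0.42
R3 (z=38.0): okay=0.19, average=0.20; AND[min(a, b)] → w = 0.19
R4 (z=93.2): average=0.20 → w = 0.20
R5 (z=75.0): average=0.20, poor=0.74; AND[min(a, b)] → w = 0.20
Weighted average = (0.19·71.0 + 0.42·25.0 + 0.19·38.0 + 0.20·93.2 + 0.20·75.0) / (0.19 + 0.42 + 0.19 + 0.20 + 0.20)
  = 64.8500 / 1.2000 = 54.04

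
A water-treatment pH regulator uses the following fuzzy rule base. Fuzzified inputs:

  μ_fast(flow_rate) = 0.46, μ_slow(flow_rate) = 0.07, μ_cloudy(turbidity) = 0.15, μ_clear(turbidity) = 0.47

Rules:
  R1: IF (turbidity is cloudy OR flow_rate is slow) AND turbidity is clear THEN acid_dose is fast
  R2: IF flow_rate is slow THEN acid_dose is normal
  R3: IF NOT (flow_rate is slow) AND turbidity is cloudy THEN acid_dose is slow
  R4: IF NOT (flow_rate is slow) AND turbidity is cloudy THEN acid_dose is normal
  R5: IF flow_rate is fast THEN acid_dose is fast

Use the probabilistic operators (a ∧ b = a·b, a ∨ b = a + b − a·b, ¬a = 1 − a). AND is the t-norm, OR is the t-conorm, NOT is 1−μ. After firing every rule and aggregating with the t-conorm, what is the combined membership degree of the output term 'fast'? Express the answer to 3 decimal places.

R1: (cloudy=0.15 OR slow=0.07) = 0.2095; AND[a·b] with clear=0.47 → w = 0.0985
R2: slow=0.07 → w = 0.0700
R3: ¬slow=1−0.07=0.93, cloudy=0.15; AND[a·b] → w = 0.1395
R4: ¬slow=1−0.07=0.93, cloudy=0.15; AND[a·b] → w = 0.1395
R5: fast=0.46 → w = 0.4600
Rules with consequent 'fast': {R1, R5} → strengths 0.0985, 0.4600
Aggregate via t-conorm [a + b − a·b]: 0.5132

0.513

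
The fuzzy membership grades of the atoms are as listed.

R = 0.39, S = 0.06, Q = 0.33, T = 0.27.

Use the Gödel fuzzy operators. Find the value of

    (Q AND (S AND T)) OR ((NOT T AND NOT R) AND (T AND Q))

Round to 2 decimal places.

S AND T = min(a, b) on (0.06, 0.27) = 0.06
Q AND (S AND T) = min(a, b) on (0.33, 0.06) = 0.06
NOT T = 1 − 0.27 = 0.73
NOT R = 1 − 0.39 = 0.61
NOT T AND NOT R = min(a, b) on (0.73, 0.61) = 0.61
T AND Q = min(a, b) on (0.27, 0.33) = 0.27
(NOT T AND NOT R) AND (T AND Q) = min(a, b) on (0.61, 0.27) = 0.27
(Q AND (S AND T)) OR ((NOT T AND NOT R) AND (T AND Q)) = max(a, b) on (0.06, 0.27) = 0.27

0.27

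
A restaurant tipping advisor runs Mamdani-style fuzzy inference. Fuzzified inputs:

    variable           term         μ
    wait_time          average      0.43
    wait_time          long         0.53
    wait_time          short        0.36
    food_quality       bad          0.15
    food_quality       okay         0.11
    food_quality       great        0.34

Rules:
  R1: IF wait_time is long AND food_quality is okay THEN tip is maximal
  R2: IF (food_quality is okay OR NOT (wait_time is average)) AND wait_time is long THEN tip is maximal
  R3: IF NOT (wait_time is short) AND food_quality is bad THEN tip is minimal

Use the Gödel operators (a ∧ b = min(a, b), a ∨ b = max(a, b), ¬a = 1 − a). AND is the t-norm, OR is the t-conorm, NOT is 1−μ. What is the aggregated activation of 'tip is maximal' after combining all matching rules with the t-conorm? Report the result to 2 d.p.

0.53

R1: long=0.53, okay=0.11; AND[min(a, b)] → w = 0.11
R2: (okay=0.11 OR ¬average=1−0.43=0.57) = 0.57; AND[min(a, b)] with long=0.53 → w = 0.53
R3: ¬short=1−0.36=0.64, bad=0.15; AND[min(a, b)] → w = 0.15
Rules with consequent 'maximal': {R1, R2} → strengths 0.11, 0.53
Aggregate via t-conorm [max(a, b)]: 0.53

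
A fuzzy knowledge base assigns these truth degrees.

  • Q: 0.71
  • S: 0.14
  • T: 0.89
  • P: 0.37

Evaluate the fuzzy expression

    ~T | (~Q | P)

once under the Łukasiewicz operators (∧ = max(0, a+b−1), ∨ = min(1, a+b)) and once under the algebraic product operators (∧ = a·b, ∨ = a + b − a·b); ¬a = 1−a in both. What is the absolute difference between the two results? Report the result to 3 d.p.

0.168

Under Łukasiewicz:
  ~T = 1 − 0.89 = 0.11
  ~Q = 1 − 0.71 = 0.29
  ~Q | P = min(1, a+b) on (0.29, 0.37) = 0.66
  ~T | (~Q | P) = min(1, a+b) on (0.11, 0.66) = 0.77
  → value = 0.7700
Under algebraic product:
  ~T = 1 − 0.8900 = 0.1100
  ~Q = 1 − 0.7100 = 0.2900
  ~Q | P = a + b − a·b on (0.2900, 0.3700) = 0.5527
  ~T | (~Q | P) = a + b − a·b on (0.1100, 0.5527) = 0.6019
  → value = 0.6019
|0.7700 − 0.6019| = 0.168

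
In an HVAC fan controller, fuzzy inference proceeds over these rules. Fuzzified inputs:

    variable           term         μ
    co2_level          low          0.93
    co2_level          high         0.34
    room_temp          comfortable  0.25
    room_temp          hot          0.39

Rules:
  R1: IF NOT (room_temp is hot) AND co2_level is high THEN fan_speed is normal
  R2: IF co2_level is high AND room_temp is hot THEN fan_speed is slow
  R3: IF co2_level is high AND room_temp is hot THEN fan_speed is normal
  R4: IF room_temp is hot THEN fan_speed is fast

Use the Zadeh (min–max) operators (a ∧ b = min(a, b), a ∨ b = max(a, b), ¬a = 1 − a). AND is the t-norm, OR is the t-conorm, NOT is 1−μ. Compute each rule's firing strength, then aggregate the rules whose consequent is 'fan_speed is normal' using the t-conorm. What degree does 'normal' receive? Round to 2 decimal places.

R1: ¬hot=1−0.39=0.61, high=0.34; AND[min(a, b)] → w = 0.34
R2: high=0.34, hot=0.39; AND[min(a, b)] → w = 0.34
R3: high=0.34, hot=0.39; AND[min(a, b)] → w = 0.34
R4: hot=0.39 → w = 0.39
Rules with consequent 'normal': {R1, R3} → strengths 0.34, 0.34
Aggregate via t-conorm [max(a, b)]: 0.34

0.34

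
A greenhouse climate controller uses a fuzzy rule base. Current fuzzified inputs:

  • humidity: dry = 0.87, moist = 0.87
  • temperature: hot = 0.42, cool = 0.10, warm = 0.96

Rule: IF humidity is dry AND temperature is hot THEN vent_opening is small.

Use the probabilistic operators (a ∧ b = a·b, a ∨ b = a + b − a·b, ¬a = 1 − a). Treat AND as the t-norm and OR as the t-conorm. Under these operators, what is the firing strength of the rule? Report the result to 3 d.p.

0.365

firing strength: dry=0.87, hot=0.42; AND[a·b] → w = 0.3654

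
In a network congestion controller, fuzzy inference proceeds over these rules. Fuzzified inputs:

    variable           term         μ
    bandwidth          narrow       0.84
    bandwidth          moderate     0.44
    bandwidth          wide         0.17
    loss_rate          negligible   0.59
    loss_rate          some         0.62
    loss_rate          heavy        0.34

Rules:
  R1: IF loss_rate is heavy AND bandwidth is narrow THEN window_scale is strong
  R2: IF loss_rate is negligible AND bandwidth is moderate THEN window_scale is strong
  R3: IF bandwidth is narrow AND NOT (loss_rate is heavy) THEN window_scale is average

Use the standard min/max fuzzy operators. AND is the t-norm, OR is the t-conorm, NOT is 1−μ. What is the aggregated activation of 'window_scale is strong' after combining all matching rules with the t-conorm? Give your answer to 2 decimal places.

0.44

R1: heavy=0.34, narrow=0.84; AND[min(a, b)] → w = 0.34
R2: negligible=0.59, moderate=0.44; AND[min(a, b)] → w = 0.44
R3: narrow=0.84, ¬heavy=1−0.34=0.66; AND[min(a, b)] → w = 0.66
Rules with consequent 'strong': {R1, R2} → strengths 0.34, 0.44
Aggregate via t-conorm [max(a, b)]: 0.44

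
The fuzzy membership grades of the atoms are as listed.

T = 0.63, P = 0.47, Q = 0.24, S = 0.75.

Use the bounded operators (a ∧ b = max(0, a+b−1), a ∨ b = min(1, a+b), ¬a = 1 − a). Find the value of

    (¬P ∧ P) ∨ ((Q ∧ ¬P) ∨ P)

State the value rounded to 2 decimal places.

¬P = 1 − 0.47 = 0.53
¬P ∧ P = max(0, a+b−1) on (0.53, 0.47) = 0.00
¬P = 1 − 0.47 = 0.53
Q ∧ ¬P = max(0, a+b−1) on (0.24, 0.53) = 0.00
(Q ∧ ¬P) ∨ P = min(1, a+b) on (0.00, 0.47) = 0.47
(¬P ∧ P) ∨ ((Q ∧ ¬P) ∨ P) = min(1, a+b) on (0.00, 0.47) = 0.47

0.47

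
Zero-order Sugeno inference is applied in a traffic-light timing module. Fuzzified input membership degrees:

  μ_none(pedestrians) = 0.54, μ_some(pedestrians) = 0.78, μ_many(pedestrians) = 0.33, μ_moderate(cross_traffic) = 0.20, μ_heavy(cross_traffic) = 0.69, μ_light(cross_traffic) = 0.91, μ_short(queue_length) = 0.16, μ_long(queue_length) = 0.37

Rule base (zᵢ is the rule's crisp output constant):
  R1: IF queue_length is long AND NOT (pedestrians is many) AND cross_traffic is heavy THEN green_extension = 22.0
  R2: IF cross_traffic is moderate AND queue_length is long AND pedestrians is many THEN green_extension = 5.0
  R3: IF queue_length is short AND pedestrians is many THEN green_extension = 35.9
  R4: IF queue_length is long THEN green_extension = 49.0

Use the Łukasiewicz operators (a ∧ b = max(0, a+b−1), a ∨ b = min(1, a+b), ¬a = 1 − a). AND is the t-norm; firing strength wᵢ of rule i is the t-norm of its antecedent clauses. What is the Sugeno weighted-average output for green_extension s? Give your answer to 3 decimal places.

R1 (z=22.0): long=0.37, ¬many=1−0.33=0.67, heavy=0.69; AND[max(0, a+b−1)] → w = 0.00
R2 (z=5.0): moderate=0.20, long=0.37, many=0.33; AND[max(0, a+b−1)] → w = 0.00
R3 (z=35.9): short=0.16, many=0.33; AND[max(0, a+b−1)] → w = 0.00
R4 (z=49.0): long=0.37 → w = 0.37
Weighted average = (0.00·22.0 + 0.00·5.0 + 0.00·35.9 + 0.37·49.0) / (0.00 + 0.00 + 0.00 + 0.37)
  = 18.1300 / 0.3700 = 49.000

49.000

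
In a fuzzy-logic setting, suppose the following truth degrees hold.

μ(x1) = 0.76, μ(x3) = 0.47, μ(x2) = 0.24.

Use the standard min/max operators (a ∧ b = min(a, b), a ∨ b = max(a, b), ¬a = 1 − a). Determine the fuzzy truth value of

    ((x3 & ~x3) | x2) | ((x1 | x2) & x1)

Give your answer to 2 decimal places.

0.76

~x3 = 1 − 0.47 = 0.53
x3 & ~x3 = min(a, b) on (0.47, 0.53) = 0.47
(x3 & ~x3) | x2 = max(a, b) on (0.47, 0.24) = 0.47
x1 | x2 = max(a, b) on (0.76, 0.24) = 0.76
(x1 | x2) & x1 = min(a, b) on (0.76, 0.76) = 0.76
((x3 & ~x3) | x2) | ((x1 | x2) & x1) = max(a, b) on (0.47, 0.76) = 0.76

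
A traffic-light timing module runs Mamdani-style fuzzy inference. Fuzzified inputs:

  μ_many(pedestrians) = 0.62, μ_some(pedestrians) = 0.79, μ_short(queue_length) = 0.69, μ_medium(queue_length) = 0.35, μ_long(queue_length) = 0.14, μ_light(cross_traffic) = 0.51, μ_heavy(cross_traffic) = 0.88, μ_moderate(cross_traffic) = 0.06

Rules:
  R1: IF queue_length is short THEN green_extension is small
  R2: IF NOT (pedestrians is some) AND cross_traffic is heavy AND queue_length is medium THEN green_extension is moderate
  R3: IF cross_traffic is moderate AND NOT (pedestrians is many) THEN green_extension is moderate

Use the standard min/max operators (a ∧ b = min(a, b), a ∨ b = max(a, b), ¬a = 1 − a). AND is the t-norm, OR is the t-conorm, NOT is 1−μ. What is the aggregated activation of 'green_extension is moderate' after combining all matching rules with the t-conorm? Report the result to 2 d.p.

0.21

R1: short=0.69 → w = 0.69
R2: ¬some=1−0.79=0.21, heavy=0.88, medium=0.35; AND[min(a, b)] → w = 0.21
R3: moderate=0.06, ¬many=1−0.62=0.38; AND[min(a, b)] → w = 0.06
Rules with consequent 'moderate': {R2, R3} → strengths 0.21, 0.06
Aggregate via t-conorm [max(a, b)]: 0.21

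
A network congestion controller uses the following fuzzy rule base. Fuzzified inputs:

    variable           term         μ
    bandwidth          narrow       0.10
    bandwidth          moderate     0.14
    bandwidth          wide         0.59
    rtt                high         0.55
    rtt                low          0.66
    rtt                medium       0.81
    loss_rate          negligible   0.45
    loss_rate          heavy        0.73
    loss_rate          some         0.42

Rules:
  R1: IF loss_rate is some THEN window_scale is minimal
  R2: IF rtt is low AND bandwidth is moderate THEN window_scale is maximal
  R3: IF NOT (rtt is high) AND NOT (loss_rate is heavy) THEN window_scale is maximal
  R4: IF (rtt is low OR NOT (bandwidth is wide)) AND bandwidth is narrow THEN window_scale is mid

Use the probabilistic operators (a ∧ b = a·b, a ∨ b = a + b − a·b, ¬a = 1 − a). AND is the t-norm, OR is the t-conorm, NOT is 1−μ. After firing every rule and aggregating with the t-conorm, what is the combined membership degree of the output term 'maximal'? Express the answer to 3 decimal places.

0.203

R1: some=0.42 → w = 0.4200
R2: low=0.66, moderate=0.14; AND[a·b] → w = 0.0924
R3: ¬high=1−0.55=0.45, ¬heavy=1−0.73=0.27; AND[a·b] → w = 0.1215
R4: (low=0.66 OR ¬wide=1−0.59=0.41) = 0.7994; AND[a·b] with narrow=0.10 → w = 0.0799
Rules with consequent 'maximal': {R2, R3} → strengths 0.0924, 0.1215
Aggregate via t-conorm [a + b − a·b]: 0.2027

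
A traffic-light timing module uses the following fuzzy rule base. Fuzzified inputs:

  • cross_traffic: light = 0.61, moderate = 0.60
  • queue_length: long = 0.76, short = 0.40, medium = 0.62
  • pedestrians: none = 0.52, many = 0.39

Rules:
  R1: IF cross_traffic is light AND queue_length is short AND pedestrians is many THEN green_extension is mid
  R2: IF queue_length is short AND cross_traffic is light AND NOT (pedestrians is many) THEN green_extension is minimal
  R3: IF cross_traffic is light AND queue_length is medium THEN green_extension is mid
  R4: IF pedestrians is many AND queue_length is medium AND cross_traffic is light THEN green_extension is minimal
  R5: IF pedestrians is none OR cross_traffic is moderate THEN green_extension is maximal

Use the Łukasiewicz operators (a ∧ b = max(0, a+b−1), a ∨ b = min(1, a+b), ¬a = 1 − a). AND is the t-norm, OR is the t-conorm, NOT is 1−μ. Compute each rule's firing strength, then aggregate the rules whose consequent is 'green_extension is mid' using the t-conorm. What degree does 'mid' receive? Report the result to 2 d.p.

R1: light=0.61, short=0.40, many=0.39; AND[max(0, a+b−1)] → w = 0.00
R2: short=0.40, light=0.61, ¬many=1−0.39=0.61; AND[max(0, a+b−1)] → w = 0.00
R3: light=0.61, medium=0.62; AND[max(0, a+b−1)] → w = 0.23
R4: many=0.39, medium=0.62, light=0.61; AND[max(0, a+b−1)] → w = 0.00
R5: none=0.52, moderate=0.60; OR[min(1, a+b)] → w = 1.00
Rules with consequent 'mid': {R1, R3} → strengths 0.00, 0.23
Aggregate via t-conorm [min(1, a+b)]: 0.23

0.23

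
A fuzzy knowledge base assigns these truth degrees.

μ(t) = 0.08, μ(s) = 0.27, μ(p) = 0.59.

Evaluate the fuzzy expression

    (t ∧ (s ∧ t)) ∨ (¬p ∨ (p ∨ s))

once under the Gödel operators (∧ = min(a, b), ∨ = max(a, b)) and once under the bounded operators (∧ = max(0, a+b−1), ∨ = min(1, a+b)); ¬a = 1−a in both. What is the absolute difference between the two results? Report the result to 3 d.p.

Under Gödel:
  s ∧ t = min(a, b) on (0.27, 0.08) = 0.08
  t ∧ (s ∧ t) = min(a, b) on (0.08, 0.08) = 0.08
  ¬p = 1 − 0.59 = 0.41
  p ∨ s = max(a, b) on (0.59, 0.27) = 0.59
  ¬p ∨ (p ∨ s) = max(a, b) on (0.41, 0.59) = 0.59
  (t ∧ (s ∧ t)) ∨ (¬p ∨ (p ∨ s)) = max(a, b) on (0.08, 0.59) = 0.59
  → value = 0.5900
Under bounded:
  s ∧ t = max(0, a+b−1) on (0.27, 0.08) = 0.00
  t ∧ (s ∧ t) = max(0, a+b−1) on (0.08, 0.00) = 0.00
  ¬p = 1 − 0.59 = 0.41
  p ∨ s = min(1, a+b) on (0.59, 0.27) = 0.86
  ¬p ∨ (p ∨ s) = min(1, a+b) on (0.41, 0.86) = 1.00
  (t ∧ (s ∧ t)) ∨ (¬p ∨ (p ∨ s)) = min(1, a+b) on (0.00, 1.00) = 1.00
  → value = 1.0000
|0.5900 − 1.0000| = 0.410

0.410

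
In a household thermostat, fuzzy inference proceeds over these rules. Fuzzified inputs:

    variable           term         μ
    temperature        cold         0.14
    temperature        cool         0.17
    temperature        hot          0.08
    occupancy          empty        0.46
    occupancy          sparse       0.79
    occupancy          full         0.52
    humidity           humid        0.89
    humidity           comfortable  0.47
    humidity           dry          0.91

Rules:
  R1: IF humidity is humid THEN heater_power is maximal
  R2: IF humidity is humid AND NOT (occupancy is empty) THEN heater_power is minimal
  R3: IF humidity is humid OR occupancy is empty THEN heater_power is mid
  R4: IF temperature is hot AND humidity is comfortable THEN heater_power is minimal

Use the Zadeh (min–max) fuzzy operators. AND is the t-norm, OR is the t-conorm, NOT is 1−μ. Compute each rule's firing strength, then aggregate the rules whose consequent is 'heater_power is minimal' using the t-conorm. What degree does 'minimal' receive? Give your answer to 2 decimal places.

0.54

R1: humid=0.89 → w = 0.89
R2: humid=0.89, ¬empty=1−0.46=0.54; AND[min(a, b)] → w = 0.54
R3: humid=0.89, empty=0.46; OR[max(a, b)] → w = 0.89
R4: hot=0.08, comfortable=0.47; AND[min(a, b)] → w = 0.08
Rules with consequent 'minimal': {R2, R4} → strengths 0.54, 0.08
Aggregate via t-conorm [max(a, b)]: 0.54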